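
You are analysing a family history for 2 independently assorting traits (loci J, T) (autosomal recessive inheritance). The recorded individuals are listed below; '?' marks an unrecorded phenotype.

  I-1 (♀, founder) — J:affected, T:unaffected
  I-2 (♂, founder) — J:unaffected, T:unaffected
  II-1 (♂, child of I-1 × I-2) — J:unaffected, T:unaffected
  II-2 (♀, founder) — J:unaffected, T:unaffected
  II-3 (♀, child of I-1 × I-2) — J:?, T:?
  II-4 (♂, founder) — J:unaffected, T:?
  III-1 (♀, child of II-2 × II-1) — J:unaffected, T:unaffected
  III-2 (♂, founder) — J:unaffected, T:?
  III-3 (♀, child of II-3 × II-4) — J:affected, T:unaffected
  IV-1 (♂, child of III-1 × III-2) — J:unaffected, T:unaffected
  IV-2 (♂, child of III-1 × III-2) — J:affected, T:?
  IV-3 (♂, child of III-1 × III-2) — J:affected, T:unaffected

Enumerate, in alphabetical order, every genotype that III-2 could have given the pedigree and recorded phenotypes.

J/I-1 aff ·: jj
J/I-2 un ·: JJ|Jj
J/II-1 un I-1×I-2: Jj
J/II-2 un ·: JJ|Jj
J/II-3 ? I-1×I-2: Jj|jj
J/II-4 un ·: Jj
J/III-1 un II-2×II-1: Jj
J/III-2 un ·: Jj
J/III-3 aff II-3×II-4: jj
J/IV-1 un III-1×III-2: JJ|Jj
J/IV-2 aff III-1×III-2: jj
J/IV-3 aff III-1×III-2: jj
⇒ J over [I-1,I-2,II-1,II-2,II-3,II-4,III-1,III-2,III-3,IV-1,IV-2,IV-3]: 12 consistent
T/I-1 un ·: TT|Tt
T/I-2 un ·: TT|Tt
T/II-1 un I-1×I-2: TT|Tt
T/II-2 un ·: TT|Tt
T/II-3 ? I-1×I-2: TT|Tt|tt
T/II-4 ? ·: TT|Tt|tt
T/III-1 un II-2×II-1: TT|Tt
T/III-2 ? ·: TT|Tt|tt
T/III-3 un II-3×II-4: TT|Tt
T/IV-1 un III-1×III-2: TT|Tt
T/IV-2 ? III-1×III-2: TT|Tt|tt
T/IV-3 un III-1×III-2: TT|Tt
⇒ T over [I-1,I-2,II-1,II-2,II-3,II-4,III-1,III-2,III-3,IV-1,IV-2,IV-3]: 3242 consistent

III-2 ∈ {Jj TT, Jj Tt, Jj tt}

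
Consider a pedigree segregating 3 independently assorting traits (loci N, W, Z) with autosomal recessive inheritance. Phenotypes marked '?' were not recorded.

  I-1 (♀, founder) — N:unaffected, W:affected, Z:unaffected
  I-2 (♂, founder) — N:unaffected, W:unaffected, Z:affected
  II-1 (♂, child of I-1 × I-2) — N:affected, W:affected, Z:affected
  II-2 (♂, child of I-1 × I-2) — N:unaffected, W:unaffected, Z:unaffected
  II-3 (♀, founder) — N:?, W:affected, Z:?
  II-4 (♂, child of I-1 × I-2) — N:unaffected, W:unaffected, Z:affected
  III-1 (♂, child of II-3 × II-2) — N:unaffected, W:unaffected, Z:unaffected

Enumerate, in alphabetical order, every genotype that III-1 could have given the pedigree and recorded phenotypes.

III-1 ∈ {NN Ww ZZ, NN Ww Zz, Nn Ww ZZ, Nn Ww Zz}

N/I-1 un ·: Nn
N/I-2 un ·: Nn
N/II-1 aff I-1×I-2: nn
N/II-2 un I-1×I-2: NN|Nn
N/II-3 ? ·: NN|Nn|nn
N/II-4 un I-1×I-2: NN|Nn
N/III-1 un II-3×II-2: NN|Nn
⇒ N over [I-1,I-2,II-1,II-2,II-3,II-4,III-1]: 18 consistent
W/I-1 aff ·: ww
W/I-2 un ·: Ww
W/II-1 aff I-1×I-2: ww
W/II-2 un I-1×I-2: Ww
W/II-3 aff ·: ww
W/II-4 un I-1×I-2: Ww
W/III-1 un II-3×II-2: Ww
⇒ W over [I-1,I-2,II-1,II-2,II-3,II-4,III-1]: 1 consistent
Z/I-1 un ·: Zz
Z/I-2 aff ·: zz
Z/II-1 aff I-1×I-2: zz
Z/II-2 un I-1×I-2: Zz
Z/II-3 ? ·: ZZ|Zz|zz
Z/II-4 aff I-1×I-2: zz
Z/III-1 un II-3×II-2: ZZ|Zz
⇒ Z over [I-1,I-2,II-1,II-2,II-3,II-4,III-1]: 5 consistent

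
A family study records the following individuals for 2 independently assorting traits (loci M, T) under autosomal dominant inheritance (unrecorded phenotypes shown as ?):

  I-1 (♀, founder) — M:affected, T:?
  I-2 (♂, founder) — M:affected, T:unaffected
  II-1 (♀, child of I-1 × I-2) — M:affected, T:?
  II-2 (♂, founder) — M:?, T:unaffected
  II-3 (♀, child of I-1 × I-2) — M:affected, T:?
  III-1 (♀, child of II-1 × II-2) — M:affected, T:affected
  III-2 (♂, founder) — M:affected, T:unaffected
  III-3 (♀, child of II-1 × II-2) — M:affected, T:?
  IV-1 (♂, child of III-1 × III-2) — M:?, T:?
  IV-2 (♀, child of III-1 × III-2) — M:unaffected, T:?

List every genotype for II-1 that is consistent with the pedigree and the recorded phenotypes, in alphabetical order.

II-1 ∈ {MM Tt, Mm Tt}

M/I-1 aff ·: Mm|MM
M/I-2 aff ·: Mm|MM
M/II-1 aff I-1×I-2: Mm|MM
M/II-2 ? ·: mm|Mm|MM
M/II-3 aff I-1×I-2: Mm|MM
M/III-1 aff II-1×II-2: Mm
M/III-2 aff ·: Mm
M/III-3 aff II-1×II-2: Mm|MM
M/IV-1 ? III-1×III-2: mm|Mm|MM
M/IV-2 un III-1×III-2: mm
⇒ M over [I-1,I-2,II-1,II-2,II-3,III-1,III-2,III-3,IV-1,IV-2]: 153 consistent
T/I-1 ? ·: Tt|TT
T/I-2 un ·: tt
T/II-1 ? I-1×I-2: Tt
T/II-2 un ·: tt
T/II-3 ? I-1×I-2: tt|Tt
T/III-1 aff II-1×II-2: Tt
T/III-2 un ·: tt
T/III-3 ? II-1×II-2: tt|Tt
T/IV-1 ? III-1×III-2: tt|Tt
T/IV-2 ? III-1×III-2: tt|Tt
⇒ T over [I-1,I-2,II-1,II-2,II-3,III-1,III-2,III-3,IV-1,IV-2]: 24 consistent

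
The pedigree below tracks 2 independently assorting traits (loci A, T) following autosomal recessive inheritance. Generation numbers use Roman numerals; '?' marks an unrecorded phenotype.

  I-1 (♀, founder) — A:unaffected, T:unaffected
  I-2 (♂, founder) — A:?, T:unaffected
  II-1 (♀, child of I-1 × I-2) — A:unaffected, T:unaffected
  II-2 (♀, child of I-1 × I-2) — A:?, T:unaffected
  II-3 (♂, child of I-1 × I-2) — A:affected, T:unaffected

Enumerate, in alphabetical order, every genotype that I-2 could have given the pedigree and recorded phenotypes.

A/I-1 un ·: Aa
A/I-2 ? ·: Aa|aa
A/II-1 un I-1×I-2: AA|Aa
A/II-2 ? I-1×I-2: AA|Aa|aa
A/II-3 aff I-1×I-2: aa
⇒ A over [I-1,I-2,II-1,II-2,II-3]: 8 consistent
T/I-1 un ·: TT|Tt
T/I-2 un ·: TT|Tt
T/II-1 un I-1×I-2: TT|Tt
T/II-2 un I-1×I-2: TT|Tt
T/II-3 un I-1×I-2: TT|Tt
⇒ T over [I-1,I-2,II-1,II-2,II-3]: 25 consistent

I-2 ∈ {Aa TT, Aa Tt, aa TT, aa Tt}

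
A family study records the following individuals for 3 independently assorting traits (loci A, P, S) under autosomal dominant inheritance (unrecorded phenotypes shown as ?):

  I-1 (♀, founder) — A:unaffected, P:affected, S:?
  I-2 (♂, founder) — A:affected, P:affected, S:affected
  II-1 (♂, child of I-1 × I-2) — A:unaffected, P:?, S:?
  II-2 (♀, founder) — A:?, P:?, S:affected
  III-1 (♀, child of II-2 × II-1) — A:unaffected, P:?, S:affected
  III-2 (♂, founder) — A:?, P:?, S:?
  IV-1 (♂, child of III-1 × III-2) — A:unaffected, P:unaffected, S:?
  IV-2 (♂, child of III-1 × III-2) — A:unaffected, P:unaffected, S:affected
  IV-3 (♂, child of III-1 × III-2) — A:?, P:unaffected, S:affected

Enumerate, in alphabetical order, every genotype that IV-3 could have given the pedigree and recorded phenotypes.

A/I-1 un ·: aa
A/I-2 aff ·: Aa
A/II-1 un I-1×I-2: aa
A/II-2 ? ·: aa|Aa
A/III-1 un II-2×II-1: aa
A/III-2 ? ·: aa|Aa
A/IV-1 un III-1×III-2: aa
A/IV-2 un III-1×III-2: aa
A/IV-3 ? III-1×III-2: aa|Aa
⇒ A over [I-1,I-2,II-1,II-2,III-1,III-2,IV-1,IV-2,IV-3]: 6 consistent
P/I-1 aff ·: Pp|PP
P/I-2 aff ·: Pp|PP
P/II-1 ? I-1×I-2: pp|Pp|PP
P/II-2 ? ·: pp|Pp|PP
P/III-1 ? II-2×II-1: pp|Pp
P/III-2 ? ·: pp|Pp
P/IV-1 un III-1×III-2: pp
P/IV-2 un III-1×III-2: pp
P/IV-3 un III-1×III-2: pp
⇒ P over [I-1,I-2,II-1,II-2,III-1,III-2,IV-1,IV-2,IV-3]: 54 consistent
S/I-1 ? ·: ss|Ss|SS
S/I-2 aff ·: Ss|SS
S/II-1 ? I-1×I-2: ss|Ss|SS
S/II-2 aff ·: Ss|SS
S/III-1 aff II-2×II-1: Ss|SS
S/III-2 ? ·: ss|Ss|SS
S/IV-1 ? III-1×III-2: ss|Ss|SS
S/IV-2 aff III-1×III-2: Ss|SS
S/IV-3 aff III-1×III-2: Ss|SS
⇒ S over [I-1,I-2,II-1,II-2,III-1,III-2,IV-1,IV-2,IV-3]: 576 consistent

IV-3 ∈ {Aa pp SS, Aa pp Ss, aa pp SS, aa pp Ss}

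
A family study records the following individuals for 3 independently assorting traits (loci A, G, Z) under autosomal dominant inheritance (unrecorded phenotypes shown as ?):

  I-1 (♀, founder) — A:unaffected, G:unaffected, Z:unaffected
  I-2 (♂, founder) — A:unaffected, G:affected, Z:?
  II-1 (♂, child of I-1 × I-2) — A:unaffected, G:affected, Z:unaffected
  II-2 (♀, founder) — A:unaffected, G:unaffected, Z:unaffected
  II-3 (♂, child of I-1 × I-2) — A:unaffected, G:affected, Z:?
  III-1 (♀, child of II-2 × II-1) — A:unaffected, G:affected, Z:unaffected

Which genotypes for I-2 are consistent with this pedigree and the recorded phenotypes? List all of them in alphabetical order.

I-2 ∈ {aa GG Zz, aa GG zz, aa Gg Zz, aa Gg zz}

A/I-1 un ·: aa
A/I-2 un ·: aa
A/II-1 un I-1×I-2: aa
A/II-2 un ·: aa
A/II-3 un I-1×I-2: aa
A/III-1 un II-2×II-1: aa
⇒ A over [I-1,I-2,II-1,II-2,II-3,III-1]: 1 consistent
G/I-1 un ·: gg
G/I-2 aff ·: Gg|GG
G/II-1 aff I-1×I-2: Gg
G/II-2 un ·: gg
G/II-3 aff I-1×I-2: Gg
G/III-1 aff II-2×II-1: Gg
⇒ G over [I-1,I-2,II-1,II-2,II-3,III-1]: 2 consistent
Z/I-1 un ·: zz
Z/I-2 ? ·: zz|Zz
Z/II-1 un I-1×I-2: zz
Z/II-2 un ·: zz
Z/II-3 ? I-1×I-2: zz|Zz
Z/III-1 un II-2×II-1: zz
⇒ Z over [I-1,I-2,II-1,II-2,II-3,III-1]: 3 consistent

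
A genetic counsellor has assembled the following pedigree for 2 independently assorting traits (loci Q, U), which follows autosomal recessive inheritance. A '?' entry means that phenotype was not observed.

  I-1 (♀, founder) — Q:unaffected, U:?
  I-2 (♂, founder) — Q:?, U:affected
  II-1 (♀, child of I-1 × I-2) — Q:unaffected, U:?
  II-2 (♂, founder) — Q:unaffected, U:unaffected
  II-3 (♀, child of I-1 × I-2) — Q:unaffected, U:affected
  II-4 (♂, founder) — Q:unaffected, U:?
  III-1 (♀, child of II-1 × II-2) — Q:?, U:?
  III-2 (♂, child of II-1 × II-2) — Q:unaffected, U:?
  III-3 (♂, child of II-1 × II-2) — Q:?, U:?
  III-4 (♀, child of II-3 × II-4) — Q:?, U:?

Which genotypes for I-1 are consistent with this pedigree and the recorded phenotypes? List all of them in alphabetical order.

Q/I-1 un ·: QQ|Qq
Q/I-2 ? ·: QQ|Qq|qq
Q/II-1 un I-1×I-2: QQ|Qq
Q/II-2 un ·: QQ|Qq
Q/II-3 un I-1×I-2: QQ|Qq
Q/II-4 un ·: QQ|Qq
Q/III-1 ? II-1×II-2: QQ|Qq|qq
Q/III-2 un II-1×II-2: QQ|Qq
Q/III-3 ? II-1×II-2: QQ|Qq|qq
Q/III-4 ? II-3×II-4: QQ|Qq|qq
⇒ Q over [I-1,I-2,II-1,II-2,II-3,II-4,III-1,III-2,III-3,III-4]: 1127 consistent
U/I-1 ? ·: Uu|uu
U/I-2 aff ·: uu
U/II-1 ? I-1×I-2: Uu|uu
U/II-2 un ·: UU|Uu
U/II-3 aff I-1×I-2: uu
U/II-4 ? ·: UU|Uu|uu
U/III-1 ? II-1×II-2: UU|Uu|uu
U/III-2 ? II-1×II-2: UU|Uu|uu
U/III-3 ? II-1×II-2: UU|Uu|uu
U/III-4 ? II-3×II-4: Uu|uu
⇒ U over [I-1,I-2,II-1,II-2,II-3,II-4,III-1,III-2,III-3,III-4]: 212 consistent

I-1 ∈ {QQ Uu, QQ uu, Qq Uu, Qq uu}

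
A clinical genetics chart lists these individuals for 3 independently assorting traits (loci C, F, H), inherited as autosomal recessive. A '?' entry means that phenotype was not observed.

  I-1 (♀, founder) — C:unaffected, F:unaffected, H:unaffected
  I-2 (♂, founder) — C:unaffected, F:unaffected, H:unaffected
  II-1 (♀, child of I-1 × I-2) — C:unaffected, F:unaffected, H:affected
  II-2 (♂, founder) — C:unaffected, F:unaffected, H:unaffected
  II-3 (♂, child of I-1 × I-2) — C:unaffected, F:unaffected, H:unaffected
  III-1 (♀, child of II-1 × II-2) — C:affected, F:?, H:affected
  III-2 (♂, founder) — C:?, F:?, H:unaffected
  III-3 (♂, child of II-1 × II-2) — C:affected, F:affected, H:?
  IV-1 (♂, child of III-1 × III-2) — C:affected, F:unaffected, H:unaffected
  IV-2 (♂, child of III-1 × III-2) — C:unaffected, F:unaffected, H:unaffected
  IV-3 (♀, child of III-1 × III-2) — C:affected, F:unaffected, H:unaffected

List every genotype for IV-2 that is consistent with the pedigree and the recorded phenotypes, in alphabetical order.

IV-2 ∈ {Cc FF Hh, Cc Ff Hh}

C/I-1 un ·: CC|Cc
C/I-2 un ·: CC|Cc
C/II-1 un I-1×I-2: Cc
C/II-2 un ·: Cc
C/II-3 un I-1×I-2: CC|Cc
C/III-1 aff II-1×II-2: cc
C/III-2 ? ·: Cc
C/III-3 aff II-1×II-2: cc
C/IV-1 aff III-1×III-2: cc
C/IV-2 un III-1×III-2: Cc
C/IV-3 aff III-1×III-2: cc
⇒ C over [I-1,I-2,II-1,II-2,II-3,III-1,III-2,III-3,IV-1,IV-2,IV-3]: 6 consistent
F/I-1 un ·: FF|Ff
F/I-2 un ·: FF|Ff
F/II-1 un I-1×I-2: Ff
F/II-2 un ·: Ff
F/II-3 un I-1×I-2: FF|Ff
F/III-1 ? II-1×II-2: FF|Ff|ff
F/III-2 ? ·: FF|Ff|ff
F/III-3 aff II-1×II-2: ff
F/IV-1 un III-1×III-2: FF|Ff
F/IV-2 un III-1×III-2: FF|Ff
F/IV-3 un III-1×III-2: FF|Ff
⇒ F over [I-1,I-2,II-1,II-2,II-3,III-1,III-2,III-3,IV-1,IV-2,IV-3]: 174 consistent
H/I-1 un ·: Hh
H/I-2 un ·: Hh
H/II-1 aff I-1×I-2: hh
H/II-2 un ·: Hh
H/II-3 un I-1×I-2: HH|Hh
H/III-1 aff II-1×II-2: hh
H/III-2 un ·: HH|Hh
H/III-3 ? II-1×II-2: Hh|hh
H/IV-1 un III-1×III-2: Hh
H/IV-2 un III-1×III-2: Hh
H/IV-3 un III-1×III-2: Hh
⇒ H over [I-1,I-2,II-1,II-2,II-3,III-1,III-2,III-3,IV-1,IV-2,IV-3]: 8 consistent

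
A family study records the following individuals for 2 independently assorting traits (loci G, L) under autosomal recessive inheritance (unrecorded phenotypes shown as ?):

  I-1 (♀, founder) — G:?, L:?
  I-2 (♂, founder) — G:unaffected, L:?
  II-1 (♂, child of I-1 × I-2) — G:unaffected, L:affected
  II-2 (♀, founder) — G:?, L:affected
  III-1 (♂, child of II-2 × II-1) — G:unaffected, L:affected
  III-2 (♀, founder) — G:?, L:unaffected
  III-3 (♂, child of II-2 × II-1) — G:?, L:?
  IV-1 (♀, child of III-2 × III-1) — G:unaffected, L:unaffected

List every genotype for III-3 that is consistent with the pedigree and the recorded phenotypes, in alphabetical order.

III-3 ∈ {GG ll, Gg ll, gg ll}

G/I-1 ? ·: GG|Gg|gg
G/I-2 un ·: GG|Gg
G/II-1 un I-1×I-2: GG|Gg
G/II-2 ? ·: GG|Gg|gg
G/III-1 un II-2×II-1: GG|Gg
G/III-2 ? ·: GG|Gg|gg
G/III-3 ? II-2×II-1: GG|Gg|gg
G/IV-1 un III-2×III-1: GG|Gg
⇒ G over [I-1,I-2,II-1,II-2,III-1,III-2,III-3,IV-1]: 383 consistent
L/I-1 ? ·: Ll|ll
L/I-2 ? ·: Ll|ll
L/II-1 aff I-1×I-2: ll
L/II-2 aff ·: ll
L/III-1 aff II-2×II-1: ll
L/III-2 un ·: LL|Ll
L/III-3 ? II-2×II-1: ll
L/IV-1 un III-2×III-1: Ll
⇒ L over [I-1,I-2,II-1,II-2,III-1,III-2,III-3,IV-1]: 8 consistent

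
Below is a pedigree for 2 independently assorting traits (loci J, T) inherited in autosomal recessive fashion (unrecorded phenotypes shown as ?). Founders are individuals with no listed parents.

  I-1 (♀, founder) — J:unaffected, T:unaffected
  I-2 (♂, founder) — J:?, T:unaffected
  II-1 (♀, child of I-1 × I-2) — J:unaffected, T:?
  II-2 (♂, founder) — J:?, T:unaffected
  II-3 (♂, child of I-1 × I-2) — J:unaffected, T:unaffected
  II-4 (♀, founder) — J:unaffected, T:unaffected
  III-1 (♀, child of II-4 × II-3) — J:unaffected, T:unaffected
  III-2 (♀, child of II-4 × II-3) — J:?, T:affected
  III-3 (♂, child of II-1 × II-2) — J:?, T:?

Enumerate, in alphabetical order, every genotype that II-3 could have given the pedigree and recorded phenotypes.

J/I-1 un ·: JJ|Jj
J/I-2 ? ·: JJ|Jj|jj
J/II-1 un I-1×I-2: JJ|Jj
J/II-2 ? ·: JJ|Jj|jj
J/II-3 un I-1×I-2: JJ|Jj
J/II-4 un ·: JJ|Jj
J/III-1 un II-4×II-3: JJ|Jj
J/III-2 ? II-4×II-3: JJ|Jj|jj
J/III-3 ? II-1×II-2: JJ|Jj|jj
⇒ J over [I-1,I-2,II-1,II-2,II-3,II-4,III-1,III-2,III-3]: 655 consistent
T/I-1 un ·: TT|Tt
T/I-2 un ·: TT|Tt
T/II-1 ? I-1×I-2: TT|Tt|tt
T/II-2 un ·: TT|Tt
T/II-3 un I-1×I-2: Tt
T/II-4 un ·: Tt
T/III-1 un II-4×II-3: TT|Tt
T/III-2 aff II-4×II-3: tt
T/III-3 ? II-1×II-2: TT|Tt|tt
⇒ T over [I-1,I-2,II-1,II-2,II-3,II-4,III-1,III-2,III-3]: 54 consistent

II-3 ∈ {JJ Tt, Jj Tt}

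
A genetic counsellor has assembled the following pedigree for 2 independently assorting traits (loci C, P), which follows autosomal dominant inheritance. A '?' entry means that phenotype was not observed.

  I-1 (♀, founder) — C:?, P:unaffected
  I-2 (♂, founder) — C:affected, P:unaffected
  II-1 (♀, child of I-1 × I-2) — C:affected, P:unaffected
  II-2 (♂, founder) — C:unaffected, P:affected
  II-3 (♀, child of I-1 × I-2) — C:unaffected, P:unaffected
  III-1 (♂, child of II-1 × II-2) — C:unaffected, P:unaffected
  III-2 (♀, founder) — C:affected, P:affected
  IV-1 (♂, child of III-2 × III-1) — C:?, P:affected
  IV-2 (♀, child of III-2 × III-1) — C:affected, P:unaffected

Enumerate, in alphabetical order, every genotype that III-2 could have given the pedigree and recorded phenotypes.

C/I-1 ? ·: cc|Cc
C/I-2 aff ·: Cc
C/II-1 aff I-1×I-2: Cc
C/II-2 un ·: cc
C/II-3 un I-1×I-2: cc
C/III-1 un II-1×II-2: cc
C/III-2 aff ·: Cc|CC
C/IV-1 ? III-2×III-1: cc|Cc
C/IV-2 aff III-2×III-1: Cc
⇒ C over [I-1,I-2,II-1,II-2,II-3,III-1,III-2,IV-1,IV-2]: 6 consistent
P/I-1 un ·: pp
P/I-2 un ·: pp
P/II-1 un I-1×I-2: pp
P/II-2 aff ·: Pp
P/II-3 un I-1×I-2: pp
P/III-1 un II-1×II-2: pp
P/III-2 aff ·: Pp
P/IV-1 aff III-2×III-1: Pp
P/IV-2 un III-2×III-1: pp
⇒ P over [I-1,I-2,II-1,II-2,II-3,III-1,III-2,IV-1,IV-2]: 1 consistent

III-2 ∈ {CC Pp, Cc Pp}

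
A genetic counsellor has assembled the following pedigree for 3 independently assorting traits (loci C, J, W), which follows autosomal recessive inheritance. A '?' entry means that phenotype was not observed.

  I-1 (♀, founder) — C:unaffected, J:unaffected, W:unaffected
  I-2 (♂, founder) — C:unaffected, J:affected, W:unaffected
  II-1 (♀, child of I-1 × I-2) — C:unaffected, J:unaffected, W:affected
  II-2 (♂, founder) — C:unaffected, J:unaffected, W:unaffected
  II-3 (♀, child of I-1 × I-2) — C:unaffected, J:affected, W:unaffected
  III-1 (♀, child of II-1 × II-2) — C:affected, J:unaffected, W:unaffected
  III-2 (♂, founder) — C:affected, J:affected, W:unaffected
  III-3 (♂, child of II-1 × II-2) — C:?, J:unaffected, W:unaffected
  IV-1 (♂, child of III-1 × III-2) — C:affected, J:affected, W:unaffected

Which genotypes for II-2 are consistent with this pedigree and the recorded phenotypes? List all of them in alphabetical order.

II-2 ∈ {Cc JJ WW, Cc JJ Ww, Cc Jj WW, Cc Jj Ww}

C/I-1 un ·: CC|Cc
C/I-2 un ·: CC|Cc
C/II-1 un I-1×I-2: Cc
C/II-2 un ·: Cc
C/II-3 un I-1×I-2: CC|Cc
C/III-1 aff II-1×II-2: cc
C/III-2 aff ·: cc
C/III-3 ? II-1×II-2: CC|Cc|cc
C/IV-1 aff III-1×III-2: cc
⇒ C over [I-1,I-2,II-1,II-2,II-3,III-1,III-2,III-3,IV-1]: 18 consistent
J/I-1 un ·: Jj
J/I-2 aff ·: jj
J/II-1 un I-1×I-2: Jj
J/II-2 un ·: JJ|Jj
J/II-3 aff I-1×I-2: jj
J/III-1 un II-1×II-2: Jj
J/III-2 aff ·: jj
J/III-3 un II-1×II-2: JJ|Jj
J/IV-1 aff III-1×III-2: jj
⇒ J over [I-1,I-2,II-1,II-2,II-3,III-1,III-2,III-3,IV-1]: 4 consistent
W/I-1 un ·: Ww
W/I-2 un ·: Ww
W/II-1 aff I-1×I-2: ww
W/II-2 un ·: WW|Ww
W/II-3 un I-1×I-2: WW|Ww
W/III-1 un II-1×II-2: Ww
W/III-2 un ·: WW|Ww
W/III-3 un II-1×II-2: Ww
W/IV-1 un III-1×III-2: WW|Ww
⇒ W over [I-1,I-2,II-1,II-2,II-3,III-1,III-2,III-3,IV-1]: 16 consistent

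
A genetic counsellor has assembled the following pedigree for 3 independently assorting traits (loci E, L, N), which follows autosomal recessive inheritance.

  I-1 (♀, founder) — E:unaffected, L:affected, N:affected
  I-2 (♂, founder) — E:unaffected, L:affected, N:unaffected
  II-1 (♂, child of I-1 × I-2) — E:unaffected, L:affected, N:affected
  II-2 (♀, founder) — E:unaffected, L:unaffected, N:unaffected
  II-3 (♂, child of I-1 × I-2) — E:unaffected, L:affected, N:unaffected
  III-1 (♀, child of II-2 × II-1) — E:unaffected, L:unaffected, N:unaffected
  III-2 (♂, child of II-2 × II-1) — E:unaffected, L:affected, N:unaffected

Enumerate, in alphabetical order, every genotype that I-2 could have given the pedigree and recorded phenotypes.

I-2 ∈ {EE ll Nn, Ee ll Nn}

E/I-1 un ·: EE|Ee
E/I-2 un ·: EE|Ee
E/II-1 un I-1×I-2: EE|Ee
E/II-2 un ·: EE|Ee
E/II-3 un I-1×I-2: EE|Ee
E/III-1 un II-2×II-1: EE|Ee
E/III-2 un II-2×II-1: EE|Ee
⇒ E over [I-1,I-2,II-1,II-2,II-3,III-1,III-2]: 83 consistent
L/I-1 aff ·: ll
L/I-2 aff ·: ll
L/II-1 aff I-1×I-2: ll
L/II-2 un ·: Ll
L/II-3 aff I-1×I-2: ll
L/III-1 un II-2×II-1: Ll
L/III-2 aff II-2×II-1: ll
⇒ L over [I-1,I-2,II-1,II-2,II-3,III-1,III-2]: 1 consistent
N/I-1 aff ·: nn
N/I-2 un ·: Nn
N/II-1 aff I-1×I-2: nn
N/II-2 un ·: NN|Nn
N/II-3 un I-1×I-2: Nn
N/III-1 un II-2×II-1: Nn
N/III-2 un II-2×II-1: Nn
⇒ N over [I-1,I-2,II-1,II-2,II-3,III-1,III-2]: 2 consistent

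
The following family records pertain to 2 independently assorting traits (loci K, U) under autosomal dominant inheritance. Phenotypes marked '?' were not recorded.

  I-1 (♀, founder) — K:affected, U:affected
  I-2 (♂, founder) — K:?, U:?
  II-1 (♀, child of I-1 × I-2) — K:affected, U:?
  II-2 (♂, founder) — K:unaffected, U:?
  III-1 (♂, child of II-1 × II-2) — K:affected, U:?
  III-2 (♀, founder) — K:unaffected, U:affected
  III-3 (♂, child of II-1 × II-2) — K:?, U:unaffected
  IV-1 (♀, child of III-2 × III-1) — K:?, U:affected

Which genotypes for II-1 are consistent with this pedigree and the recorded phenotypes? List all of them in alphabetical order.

K/I-1 aff ·: Kk|KK
K/I-2 ? ·: kk|Kk|KK
K/II-1 aff I-1×I-2: Kk|KK
K/II-2 un ·: kk
K/III-1 aff II-1×II-2: Kk
K/III-2 un ·: kk
K/III-3 ? II-1×II-2: kk|Kk
K/IV-1 ? III-2×III-1: kk|Kk
⇒ K over [I-1,I-2,II-1,II-2,III-1,III-2,III-3,IV-1]: 28 consistent
U/I-1 aff ·: Uu|UU
U/I-2 ? ·: uu|Uu|UU
U/II-1 ? I-1×I-2: uu|Uu
U/II-2 ? ·: uu|Uu
U/III-1 ? II-1×II-2: uu|Uu|UU
U/III-2 aff ·: Uu|UU
U/III-3 un II-1×II-2: uu
U/IV-1 aff III-2×III-1: Uu|UU
⇒ U over [I-1,I-2,II-1,II-2,III-1,III-2,III-3,IV-1]: 91 consistent

II-1 ∈ {KK Uu, KK uu, Kk Uu, Kk uu}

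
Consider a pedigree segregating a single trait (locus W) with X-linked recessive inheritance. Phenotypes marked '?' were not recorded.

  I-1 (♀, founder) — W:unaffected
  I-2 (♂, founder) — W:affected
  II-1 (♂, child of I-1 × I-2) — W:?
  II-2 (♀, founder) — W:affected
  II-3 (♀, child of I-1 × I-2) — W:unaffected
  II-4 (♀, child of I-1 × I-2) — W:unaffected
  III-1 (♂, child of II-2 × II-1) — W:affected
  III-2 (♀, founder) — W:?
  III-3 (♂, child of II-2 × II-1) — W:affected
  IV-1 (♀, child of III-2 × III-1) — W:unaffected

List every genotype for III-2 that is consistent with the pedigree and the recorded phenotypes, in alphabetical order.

W/I-1 un ·: X^WX^W|X^WX^w
W/I-2 aff ·: X^wY
W/II-1 ? I-1×I-2: X^WY|X^wY
W/II-2 aff ·: X^wX^w
W/II-3 un I-1×I-2: X^WX^w
W/II-4 un I-1×I-2: X^WX^w
W/III-1 aff II-2×II-1: X^wY
W/III-2 ? ·: X^WX^W|X^WX^w
W/III-3 aff II-2×II-1: X^wY
W/IV-1 un III-2×III-1: X^WX^w
⇒ W over [I-1,I-2,II-1,II-2,II-3,II-4,III-1,III-2,III-3,IV-1]: 6 consistent

III-2 ∈ {X^WX^W, X^WX^w}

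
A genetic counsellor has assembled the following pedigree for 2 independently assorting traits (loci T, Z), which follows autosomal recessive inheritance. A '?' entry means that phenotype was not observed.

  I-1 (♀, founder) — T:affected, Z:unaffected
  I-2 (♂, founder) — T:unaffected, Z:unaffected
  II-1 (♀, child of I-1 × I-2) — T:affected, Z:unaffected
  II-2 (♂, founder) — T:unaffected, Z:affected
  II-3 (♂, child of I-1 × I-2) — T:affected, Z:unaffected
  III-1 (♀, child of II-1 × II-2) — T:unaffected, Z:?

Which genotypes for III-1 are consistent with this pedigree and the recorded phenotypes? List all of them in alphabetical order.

T/I-1 aff ·: tt
T/I-2 un ·: Tt
T/II-1 aff I-1×I-2: tt
T/II-2 un ·: TT|Tt
T/II-3 aff I-1×I-2: tt
T/III-1 un II-1×II-2: Tt
⇒ T over [I-1,I-2,II-1,II-2,II-3,III-1]: 2 consistent
Z/I-1 un ·: ZZ|Zz
Z/I-2 un ·: ZZ|Zz
Z/II-1 un I-1×I-2: ZZ|Zz
Z/II-2 aff ·: zz
Z/II-3 un I-1×I-2: ZZ|Zz
Z/III-1 ? II-1×II-2: Zz|zz
⇒ Z over [I-1,I-2,II-1,II-2,II-3,III-1]: 19 consistent

III-1 ∈ {Tt Zz, Tt zz}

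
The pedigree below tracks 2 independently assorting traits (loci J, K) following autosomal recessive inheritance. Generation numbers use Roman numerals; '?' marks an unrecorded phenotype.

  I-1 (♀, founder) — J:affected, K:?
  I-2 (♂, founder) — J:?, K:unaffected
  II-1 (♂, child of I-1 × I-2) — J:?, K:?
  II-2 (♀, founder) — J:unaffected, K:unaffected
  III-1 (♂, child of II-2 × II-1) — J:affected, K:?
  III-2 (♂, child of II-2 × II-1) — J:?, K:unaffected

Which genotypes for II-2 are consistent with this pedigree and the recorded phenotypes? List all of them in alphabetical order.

J/I-1 aff ·: jj
J/I-2 ? ·: JJ|Jj|jj
J/II-1 ? I-1×I-2: Jj|jj
J/II-2 un ·: Jj
J/III-1 aff II-2×II-1: jj
J/III-2 ? II-2×II-1: JJ|Jj|jj
⇒ J over [I-1,I-2,II-1,II-2,III-1,III-2]: 10 consistent
K/I-1 ? ·: KK|Kk|kk
K/I-2 un ·: KK|Kk
K/II-1 ? I-1×I-2: KK|Kk|kk
K/II-2 un ·: KK|Kk
K/III-1 ? II-2×II-1: KK|Kk|kk
K/III-2 un II-2×II-1: KK|Kk
⇒ K over [I-1,I-2,II-1,II-2,III-1,III-2]: 76 consistent

II-2 ∈ {Jj KK, Jj Kk}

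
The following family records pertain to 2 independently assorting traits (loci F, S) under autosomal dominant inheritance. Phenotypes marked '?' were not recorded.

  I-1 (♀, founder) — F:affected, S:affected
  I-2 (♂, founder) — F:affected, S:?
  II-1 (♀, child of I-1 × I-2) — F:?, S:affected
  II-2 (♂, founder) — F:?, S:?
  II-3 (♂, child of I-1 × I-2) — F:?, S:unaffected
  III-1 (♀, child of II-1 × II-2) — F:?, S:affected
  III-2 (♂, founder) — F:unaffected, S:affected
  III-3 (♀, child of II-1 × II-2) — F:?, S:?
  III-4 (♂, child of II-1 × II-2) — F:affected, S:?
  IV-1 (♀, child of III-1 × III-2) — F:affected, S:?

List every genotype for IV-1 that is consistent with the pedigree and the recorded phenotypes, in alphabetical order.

IV-1 ∈ {Ff SS, Ff Ss, Ff ss}

F/I-1 aff ·: Ff|FF
F/I-2 aff ·: Ff|FF
F/II-1 ? I-1×I-2: ff|Ff|FF
F/II-2 ? ·: ff|Ff|FF
F/II-3 ? I-1×I-2: ff|Ff|FF
F/III-1 ? II-1×II-2: Ff|FF
F/III-2 un ·: ff
F/III-3 ? II-1×II-2: ff|Ff|FF
F/III-4 aff II-1×II-2: Ff|FF
F/IV-1 aff III-1×III-2: Ff
⇒ F over [I-1,I-2,II-1,II-2,II-3,III-1,III-2,III-3,III-4,IV-1]: 243 consistent
S/I-1 aff ·: Ss
S/I-2 ? ·: ss|Ss
S/II-1 aff I-1×I-2: Ss|SS
S/II-2 ? ·: ss|Ss|SS
S/II-3 un I-1×I-2: ss
S/III-1 aff II-1×II-2: Ss|SS
S/III-2 aff ·: Ss|SS
S/III-3 ? II-1×II-2: ss|Ss|SS
S/III-4 ? II-1×II-2: ss|Ss|SS
S/IV-1 ? III-1×III-2: ss|Ss|SS
⇒ S over [I-1,I-2,II-1,II-2,II-3,III-1,III-2,III-3,III-4,IV-1]: 288 consistent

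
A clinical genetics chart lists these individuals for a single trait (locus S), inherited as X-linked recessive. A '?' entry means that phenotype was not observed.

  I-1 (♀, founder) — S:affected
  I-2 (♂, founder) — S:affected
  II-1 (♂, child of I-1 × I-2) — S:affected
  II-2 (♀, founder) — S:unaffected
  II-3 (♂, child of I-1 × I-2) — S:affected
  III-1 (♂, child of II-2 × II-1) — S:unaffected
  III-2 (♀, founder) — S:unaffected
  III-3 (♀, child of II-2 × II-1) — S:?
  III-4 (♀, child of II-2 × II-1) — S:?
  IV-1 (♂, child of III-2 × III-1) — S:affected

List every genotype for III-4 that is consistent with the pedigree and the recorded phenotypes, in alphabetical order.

III-4 ∈ {X^SX^s, X^sX^s}

S/I-1 aff ·: X^sX^s
S/I-2 aff ·: X^sY
S/II-1 aff I-1×I-2: X^sY
S/II-2 un ·: X^SX^S|X^SX^s
S/II-3 aff I-1×I-2: X^sY
S/III-1 un II-2×II-1: X^SY
S/III-2 un ·: X^SX^s
S/III-3 ? II-2×II-1: X^SX^s|X^sX^s
S/III-4 ? II-2×II-1: X^SX^s|X^sX^s
S/IV-1 aff III-2×III-1: X^sY
⇒ S over [I-1,I-2,II-1,II-2,II-3,III-1,III-2,III-3,III-4,IV-1]: 5 consistent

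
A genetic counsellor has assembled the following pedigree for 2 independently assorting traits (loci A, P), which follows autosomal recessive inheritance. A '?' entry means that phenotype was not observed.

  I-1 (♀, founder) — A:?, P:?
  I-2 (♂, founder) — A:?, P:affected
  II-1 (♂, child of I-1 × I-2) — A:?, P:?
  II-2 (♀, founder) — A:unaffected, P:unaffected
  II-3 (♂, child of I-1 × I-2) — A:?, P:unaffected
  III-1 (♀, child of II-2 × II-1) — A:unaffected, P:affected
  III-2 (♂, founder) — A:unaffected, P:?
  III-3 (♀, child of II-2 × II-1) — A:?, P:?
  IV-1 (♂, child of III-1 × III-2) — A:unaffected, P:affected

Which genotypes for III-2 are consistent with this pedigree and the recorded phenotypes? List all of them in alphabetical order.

A/I-1 ? ·: AA|Aa|aa
A/I-2 ? ·: AA|Aa|aa
A/II-1 ? I-1×I-2: AA|Aa|aa
A/II-2 un ·: AA|Aa
A/II-3 ? I-1×I-2: AA|Aa|aa
A/III-1 un II-2×II-1: AA|Aa
A/III-2 un ·: AA|Aa
A/III-3 ? II-2×II-1: AA|Aa|aa
A/IV-1 un III-1×III-2: AA|Aa
⇒ A over [I-1,I-2,II-1,II-2,II-3,III-1,III-2,III-3,IV-1]: 687 consistent
P/I-1 ? ·: PP|Pp
P/I-2 aff ·: pp
P/II-1 ? I-1×I-2: Pp|pp
P/II-2 un ·: Pp
P/II-3 un I-1×I-2: Pp
P/III-1 aff II-2×II-1: pp
P/III-2 ? ·: Pp|pp
P/III-3 ? II-2×II-1: PP|Pp|pp
P/IV-1 aff III-1×III-2: pp
⇒ P over [I-1,I-2,II-1,II-2,II-3,III-1,III-2,III-3,IV-1]: 16 consistent

III-2 ∈ {AA Pp, AA pp, Aa Pp, Aa pp}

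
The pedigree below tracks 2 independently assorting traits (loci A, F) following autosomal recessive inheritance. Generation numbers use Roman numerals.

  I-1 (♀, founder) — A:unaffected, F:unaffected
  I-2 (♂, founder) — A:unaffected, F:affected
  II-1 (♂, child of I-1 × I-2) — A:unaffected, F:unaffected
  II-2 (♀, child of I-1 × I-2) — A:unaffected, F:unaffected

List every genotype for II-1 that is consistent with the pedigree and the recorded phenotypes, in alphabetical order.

II-1 ∈ {AA Ff, Aa Ff}

A/I-1 un ·: AA|Aa
A/I-2 un ·: AA|Aa
A/II-1 un I-1×I-2: AA|Aa
A/II-2 un I-1×I-2: AA|Aa
⇒ A over [I-1,I-2,II-1,II-2]: 13 consistent
F/I-1 un ·: FF|Ff
F/I-2 aff ·: ff
F/II-1 un I-1×I-2: Ff
F/II-2 un I-1×I-2: Ff
⇒ F over [I-1,I-2,II-1,II-2]: 2 consistent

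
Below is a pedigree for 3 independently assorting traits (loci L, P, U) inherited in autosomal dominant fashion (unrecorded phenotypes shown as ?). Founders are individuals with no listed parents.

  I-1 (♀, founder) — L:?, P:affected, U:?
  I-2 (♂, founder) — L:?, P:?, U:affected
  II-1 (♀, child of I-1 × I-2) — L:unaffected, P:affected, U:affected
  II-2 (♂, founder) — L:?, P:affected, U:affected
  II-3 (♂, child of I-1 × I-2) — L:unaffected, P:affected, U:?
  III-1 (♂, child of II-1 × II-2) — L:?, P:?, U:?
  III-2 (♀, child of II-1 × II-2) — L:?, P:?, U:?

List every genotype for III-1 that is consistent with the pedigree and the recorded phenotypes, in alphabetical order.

L/I-1 ? ·: ll|Ll
L/I-2 ? ·: ll|Ll
L/II-1 un I-1×I-2: ll
L/II-2 ? ·: ll|Ll|LL
L/II-3 un I-1×I-2: ll
L/III-1 ? II-1×II-2: ll|Ll
L/III-2 ? II-1×II-2: ll|Ll
⇒ L over [I-1,I-2,II-1,II-2,II-3,III-1,III-2]: 24 consistent
P/I-1 aff ·: Pp|PP
P/I-2 ? ·: pp|Pp|PP
P/II-1 aff I-1×I-2: Pp|PP
P/II-2 aff ·: Pp|PP
P/II-3 aff I-1×I-2: Pp|PP
P/III-1 ? II-1×II-2: pp|Pp|PP
P/III-2 ? II-1×II-2: pp|Pp|PP
⇒ P over [I-1,I-2,II-1,II-2,II-3,III-1,III-2]: 139 consistent
U/I-1 ? ·: uu|Uu|UU
U/I-2 aff ·: Uu|UU
U/II-1 aff I-1×I-2: Uu|UU
U/II-2 aff ·: Uu|UU
U/II-3 ? I-1×I-2: uu|Uu|UU
U/III-1 ? II-1×II-2: uu|Uu|UU
U/III-2 ? II-1×II-2: uu|Uu|UU
⇒ U over [I-1,I-2,II-1,II-2,II-3,III-1,III-2]: 170 consistent

III-1 ∈ {Ll PP UU, Ll PP Uu, Ll PP uu, Ll Pp UU, Ll Pp Uu, Ll Pp uu, Ll pp UU, Ll pp Uu, Ll pp uu, ll PP UU, ll PP Uu, ll PP uu, ll Pp UU, ll Pp Uu, ll Pp uu, ll pp UU, ll pp Uu, ll pp uu}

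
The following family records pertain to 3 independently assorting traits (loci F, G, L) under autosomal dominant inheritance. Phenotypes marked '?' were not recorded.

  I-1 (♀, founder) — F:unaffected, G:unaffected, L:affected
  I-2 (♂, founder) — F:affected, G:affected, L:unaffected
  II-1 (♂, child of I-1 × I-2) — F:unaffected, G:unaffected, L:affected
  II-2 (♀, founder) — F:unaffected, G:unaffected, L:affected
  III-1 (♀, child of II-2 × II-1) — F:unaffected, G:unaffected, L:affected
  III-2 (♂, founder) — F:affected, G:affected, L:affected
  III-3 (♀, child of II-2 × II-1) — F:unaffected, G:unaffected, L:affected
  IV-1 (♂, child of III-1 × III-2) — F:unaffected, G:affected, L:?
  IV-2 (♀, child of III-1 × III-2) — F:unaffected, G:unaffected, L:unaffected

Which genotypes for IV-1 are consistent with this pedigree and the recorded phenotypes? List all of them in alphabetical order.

F/I-1 un ·: ff
F/I-2 aff ·: Ff
F/II-1 un I-1×I-2: ff
F/II-2 un ·: ff
F/III-1 un II-2×II-1: ff
F/III-2 aff ·: Ff
F/III-3 un II-2×II-1: ff
F/IV-1 un III-1×III-2: ff
F/IV-2 un III-1×III-2: ff
⇒ F over [I-1,I-2,II-1,II-2,III-1,III-2,III-3,IV-1,IV-2]: 1 consistent
G/I-1 un ·: gg
G/I-2 aff ·: Gg
G/II-1 un I-1×I-2: gg
G/II-2 un ·: gg
G/III-1 un II-2×II-1: gg
G/III-2 aff ·: Gg
G/III-3 un II-2×II-1: gg
G/IV-1 aff III-1×III-2: Gg
G/IV-2 un III-1×III-2: gg
⇒ G over [I-1,I-2,II-1,II-2,III-1,III-2,III-3,IV-1,IV-2]: 1 consistent
L/I-1 aff ·: Ll|LL
L/I-2 un ·: ll
L/II-1 aff I-1×I-2: Ll
L/II-2 aff ·: Ll|LL
L/III-1 aff II-2×II-1: Ll
L/III-2 aff ·: Ll
L/III-3 aff II-2×II-1: Ll|LL
L/IV-1 ? III-1×III-2: ll|Ll|LL
L/IV-2 un III-1×III-2: ll
⇒ L over [I-1,I-2,II-1,II-2,III-1,III-2,III-3,IV-1,IV-2]: 24 consistent

IV-1 ∈ {ff Gg LL, ff Gg Ll, ff Gg ll}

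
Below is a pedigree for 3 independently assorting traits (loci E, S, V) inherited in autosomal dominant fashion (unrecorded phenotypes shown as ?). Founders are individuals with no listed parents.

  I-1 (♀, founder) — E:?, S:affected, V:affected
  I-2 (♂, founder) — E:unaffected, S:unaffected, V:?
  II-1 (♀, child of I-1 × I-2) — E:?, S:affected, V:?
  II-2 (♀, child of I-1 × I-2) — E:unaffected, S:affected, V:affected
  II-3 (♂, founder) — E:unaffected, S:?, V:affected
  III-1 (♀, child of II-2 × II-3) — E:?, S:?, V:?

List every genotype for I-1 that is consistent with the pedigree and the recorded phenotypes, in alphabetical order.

E/I-1 ? ·: ee|Ee
E/I-2 un ·: ee
E/II-1 ? I-1×I-2: ee|Ee
E/II-2 un I-1×I-2: ee
E/II-3 un ·: ee
E/III-1 ? II-2×II-3: ee
⇒ E over [I-1,I-2,II-1,II-2,II-3,III-1]: 3 consistent
S/I-1 aff ·: Ss|SS
S/I-2 un ·: ss
S/II-1 aff I-1×I-2: Ss
S/II-2 aff I-1×I-2: Ss
S/II-3 ? ·: ss|Ss|SS
S/III-1 ? II-2×II-3: ss|Ss|SS
⇒ S over [I-1,I-2,II-1,II-2,II-3,III-1]: 14 consistent
V/I-1 aff ·: Vv|VV
V/I-2 ? ·: vv|Vv|VV
V/II-1 ? I-1×I-2: vv|Vv|VV
V/II-2 aff I-1×I-2: Vv|VV
V/II-3 aff ·: Vv|VV
V/III-1 ? II-2×II-3: vv|Vv|VV
⇒ V over [I-1,I-2,II-1,II-2,II-3,III-1]: 74 consistent

I-1 ∈ {Ee SS VV, Ee SS Vv, Ee Ss VV, Ee Ss Vv, ee SS VV, ee SS Vv, ee Ss VV, ee Ss Vv}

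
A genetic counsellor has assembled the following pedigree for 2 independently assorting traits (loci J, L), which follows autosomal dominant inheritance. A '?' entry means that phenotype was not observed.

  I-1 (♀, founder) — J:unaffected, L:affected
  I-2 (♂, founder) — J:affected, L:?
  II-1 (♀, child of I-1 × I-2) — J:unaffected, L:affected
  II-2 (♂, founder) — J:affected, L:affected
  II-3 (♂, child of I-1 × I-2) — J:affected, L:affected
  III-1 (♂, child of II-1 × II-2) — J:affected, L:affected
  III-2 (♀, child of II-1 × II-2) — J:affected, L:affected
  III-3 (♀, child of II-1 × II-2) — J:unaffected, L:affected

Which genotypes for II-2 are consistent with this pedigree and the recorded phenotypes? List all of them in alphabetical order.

II-2 ∈ {Jj LL, Jj Ll}

J/I-1 un ·: jj
J/I-2 aff ·: Jj
J/II-1 un I-1×I-2: jj
J/II-2 aff ·: Jj
J/II-3 aff I-1×I-2: Jj
J/III-1 aff II-1×II-2: Jj
J/III-2 aff II-1×II-2: Jj
J/III-3 un II-1×II-2: jj
⇒ J over [I-1,I-2,II-1,II-2,II-3,III-1,III-2,III-3]: 1 consistent
L/I-1 aff ·: Ll|LL
L/I-2 ? ·: ll|Ll|LL
L/II-1 aff I-1×I-2: Ll|LL
L/II-2 aff ·: Ll|LL
L/II-3 aff I-1×I-2: Ll|LL
L/III-1 aff II-1×II-2: Ll|LL
L/III-2 aff II-1×II-2: Ll|LL
L/III-3 aff II-1×II-2: Ll|LL
⇒ L over [I-1,I-2,II-1,II-2,II-3,III-1,III-2,III-3]: 191 consistent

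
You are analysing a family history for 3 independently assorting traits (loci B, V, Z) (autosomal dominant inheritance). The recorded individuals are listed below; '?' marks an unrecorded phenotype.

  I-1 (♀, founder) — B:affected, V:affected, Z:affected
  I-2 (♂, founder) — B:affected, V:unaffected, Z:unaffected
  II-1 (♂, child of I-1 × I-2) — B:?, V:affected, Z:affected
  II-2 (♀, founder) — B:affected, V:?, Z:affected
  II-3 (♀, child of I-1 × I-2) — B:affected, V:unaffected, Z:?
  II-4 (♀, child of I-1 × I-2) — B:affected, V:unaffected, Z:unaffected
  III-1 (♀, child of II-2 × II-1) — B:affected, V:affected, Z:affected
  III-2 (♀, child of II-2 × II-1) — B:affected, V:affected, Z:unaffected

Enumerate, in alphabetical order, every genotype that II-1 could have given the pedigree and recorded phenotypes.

II-1 ∈ {BB Vv Zz, Bb Vv Zz, bb Vv Zz}

B/I-1 aff ·: Bb|BB
B/I-2 aff ·: Bb|BB
B/II-1 ? I-1×I-2: bb|Bb|BB
B/II-2 aff ·: Bb|BB
B/II-3 aff I-1×I-2: Bb|BB
B/II-4 aff I-1×I-2: Bb|BB
B/III-1 aff II-2×II-1: Bb|BB
B/III-2 aff II-2×II-1: Bb|BB
⇒ B over [I-1,I-2,II-1,II-2,II-3,II-4,III-1,III-2]: 169 consistent
V/I-1 aff ·: Vv
V/I-2 un ·: vv
V/II-1 aff I-1×I-2: Vv
V/II-2 ? ·: vv|Vv|VV
V/II-3 un I-1×I-2: vv
V/II-4 un I-1×I-2: vv
V/III-1 aff II-2×II-1: Vv|VV
V/III-2 aff II-2×II-1: Vv|VV
⇒ V over [I-1,I-2,II-1,II-2,II-3,II-4,III-1,III-2]: 9 consistent
Z/I-1 aff ·: Zz
Z/I-2 un ·: zz
Z/II-1 aff I-1×I-2: Zz
Z/II-2 aff ·: Zz
Z/II-3 ? I-1×I-2: zz|Zz
Z/II-4 un I-1×I-2: zz
Z/III-1 aff II-2×II-1: Zz|ZZ
Z/III-2 un II-2×II-1: zz
⇒ Z over [I-1,I-2,II-1,II-2,II-3,II-4,III-1,III-2]: 4 consistent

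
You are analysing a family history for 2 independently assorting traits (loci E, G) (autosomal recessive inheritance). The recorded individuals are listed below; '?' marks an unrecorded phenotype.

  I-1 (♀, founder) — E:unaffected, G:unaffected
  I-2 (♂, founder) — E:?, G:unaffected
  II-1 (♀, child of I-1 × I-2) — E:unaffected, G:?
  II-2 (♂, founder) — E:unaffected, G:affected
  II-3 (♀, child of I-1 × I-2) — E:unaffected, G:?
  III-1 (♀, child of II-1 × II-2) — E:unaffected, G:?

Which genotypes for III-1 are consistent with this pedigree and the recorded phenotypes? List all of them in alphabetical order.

III-1 ∈ {EE Gg, EE gg, Ee Gg, Ee gg}

E/I-1 un ·: EE|Ee
E/I-2 ? ·: EE|Ee|ee
E/II-1 un I-1×I-2: EE|Ee
E/II-2 un ·: EE|Ee
E/II-3 un I-1×I-2: EE|Ee
E/III-1 un II-1×II-2: EE|Ee
⇒ E over [I-1,I-2,II-1,II-2,II-3,III-1]: 53 consistent
G/I-1 un ·: GG|Gg
G/I-2 un ·: GG|Gg
G/II-1 ? I-1×I-2: GG|Gg|gg
G/II-2 aff ·: gg
G/II-3 ? I-1×I-2: GG|Gg|gg
G/III-1 ? II-1×II-2: Gg|gg
⇒ G over [I-1,I-2,II-1,II-2,II-3,III-1]: 25 consistent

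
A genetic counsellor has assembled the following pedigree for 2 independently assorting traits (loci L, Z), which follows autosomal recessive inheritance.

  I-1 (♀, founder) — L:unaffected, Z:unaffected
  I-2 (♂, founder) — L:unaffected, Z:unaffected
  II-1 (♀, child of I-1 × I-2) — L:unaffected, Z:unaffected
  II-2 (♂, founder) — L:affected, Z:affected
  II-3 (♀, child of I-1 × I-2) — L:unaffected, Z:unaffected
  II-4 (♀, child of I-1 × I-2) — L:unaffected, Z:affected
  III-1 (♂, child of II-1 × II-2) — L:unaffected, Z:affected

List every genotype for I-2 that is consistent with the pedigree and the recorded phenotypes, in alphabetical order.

I-2 ∈ {LL Zz, Ll Zz}

L/I-1 un ·: LL|Ll
L/I-2 un ·: LL|Ll
L/II-1 un I-1×I-2: LL|Ll
L/II-2 aff ·: ll
L/II-3 un I-1×I-2: LL|Ll
L/II-4 un I-1×I-2: LL|Ll
L/III-1 un II-1×II-2: Ll
⇒ L over [I-1,I-2,II-1,II-2,II-3,II-4,III-1]: 25 consistent
Z/I-1 un ·: Zz
Z/I-2 un ·: Zz
Z/II-1 un I-1×I-2: Zz
Z/II-2 aff ·: zz
Z/II-3 un I-1×I-2: ZZ|Zz
Z/II-4 aff I-1×I-2: zz
Z/III-1 aff II-1×II-2: zz
⇒ Z over [I-1,I-2,II-1,II-2,II-3,II-4,III-1]: 2 consistent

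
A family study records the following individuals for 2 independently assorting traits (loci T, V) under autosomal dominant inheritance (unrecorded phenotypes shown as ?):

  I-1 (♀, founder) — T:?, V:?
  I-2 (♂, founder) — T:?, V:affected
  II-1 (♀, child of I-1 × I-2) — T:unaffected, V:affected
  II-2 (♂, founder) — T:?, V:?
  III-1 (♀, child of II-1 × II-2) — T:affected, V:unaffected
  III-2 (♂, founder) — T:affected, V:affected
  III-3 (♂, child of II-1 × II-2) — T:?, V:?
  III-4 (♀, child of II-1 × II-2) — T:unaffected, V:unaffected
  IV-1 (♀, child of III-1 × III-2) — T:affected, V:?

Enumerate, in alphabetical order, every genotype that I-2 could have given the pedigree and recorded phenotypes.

I-2 ∈ {Tt VV, Tt Vv, tt VV, tt Vv}

T/I-1 ? ·: tt|Tt
T/I-2 ? ·: tt|Tt
T/II-1 un I-1×I-2: tt
T/II-2 ? ·: Tt
T/III-1 aff II-1×II-2: Tt
T/III-2 aff ·: Tt|TT
T/III-3 ? II-1×II-2: tt|Tt
T/III-4 un II-1×II-2: tt
T/IV-1 aff III-1×III-2: Tt|TT
⇒ T over [I-1,I-2,II-1,II-2,III-1,III-2,III-3,III-4,IV-1]: 32 consistent
V/I-1 ? ·: vv|Vv|VV
V/I-2 aff ·: Vv|VV
V/II-1 aff I-1×I-2: Vv
V/II-2 ? ·: vv|Vv
V/III-1 un II-1×II-2: vv
V/III-2 aff ·: Vv|VV
V/III-3 ? II-1×II-2: vv|Vv|VV
V/III-4 un II-1×II-2: vv
V/IV-1 ? III-1×III-2: vv|Vv
⇒ V over [I-1,I-2,II-1,II-2,III-1,III-2,III-3,III-4,IV-1]: 75 consistent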